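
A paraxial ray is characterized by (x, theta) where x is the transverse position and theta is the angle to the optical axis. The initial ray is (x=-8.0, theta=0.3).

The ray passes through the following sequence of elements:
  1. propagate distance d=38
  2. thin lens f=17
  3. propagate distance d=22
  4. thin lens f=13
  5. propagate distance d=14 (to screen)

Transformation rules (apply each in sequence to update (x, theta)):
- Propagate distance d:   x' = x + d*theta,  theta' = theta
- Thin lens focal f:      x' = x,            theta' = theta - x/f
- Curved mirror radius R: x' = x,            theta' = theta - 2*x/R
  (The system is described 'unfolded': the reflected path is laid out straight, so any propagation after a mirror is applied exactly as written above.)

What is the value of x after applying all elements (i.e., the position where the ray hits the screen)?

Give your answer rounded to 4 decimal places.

Answer: 0.9692

Derivation:
Initial: x=-8.0000 theta=0.3000
After 1 (propagate distance d=38): x=3.4000 theta=0.3000
After 2 (thin lens f=17): x=3.4000 theta=0.1000
After 3 (propagate distance d=22): x=5.6000 theta=0.1000
After 4 (thin lens f=13): x=5.6000 theta=-43/130 (≈-0.3308)
After 5 (propagate distance d=14 (to screen)): x=63/65 (≈0.9692) theta=-43/130 (≈-0.3308)
Rounded to 4 decimal places: x = 0.9692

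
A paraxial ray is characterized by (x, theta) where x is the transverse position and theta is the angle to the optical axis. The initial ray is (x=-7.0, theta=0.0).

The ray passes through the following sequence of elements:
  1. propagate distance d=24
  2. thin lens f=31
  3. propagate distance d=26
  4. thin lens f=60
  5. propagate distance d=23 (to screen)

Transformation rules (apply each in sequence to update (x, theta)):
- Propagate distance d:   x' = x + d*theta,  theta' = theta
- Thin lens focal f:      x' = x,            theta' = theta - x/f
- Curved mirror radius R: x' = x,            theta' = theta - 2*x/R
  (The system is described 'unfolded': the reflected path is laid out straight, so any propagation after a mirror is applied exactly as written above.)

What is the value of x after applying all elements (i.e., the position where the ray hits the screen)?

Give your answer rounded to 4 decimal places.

Initial: x=-7.0000 theta=0.0000
After 1 (propagate distance d=24): x=-7.0000 theta=0.0000
After 2 (thin lens f=31): x=-7.0000 theta=7/31 (≈0.2258)
After 3 (propagate distance d=26): x=-35/31 (≈-1.1290) theta=7/31 (≈0.2258)
After 4 (thin lens f=60): x=-35/31 (≈-1.1290) theta=91/372 (≈0.2446)
After 5 (propagate distance d=23 (to screen)): x=1673/372 (≈4.4973) theta=91/372 (≈0.2446)
Rounded to 4 decimal places: x = 4.4973

Answer: 4.4973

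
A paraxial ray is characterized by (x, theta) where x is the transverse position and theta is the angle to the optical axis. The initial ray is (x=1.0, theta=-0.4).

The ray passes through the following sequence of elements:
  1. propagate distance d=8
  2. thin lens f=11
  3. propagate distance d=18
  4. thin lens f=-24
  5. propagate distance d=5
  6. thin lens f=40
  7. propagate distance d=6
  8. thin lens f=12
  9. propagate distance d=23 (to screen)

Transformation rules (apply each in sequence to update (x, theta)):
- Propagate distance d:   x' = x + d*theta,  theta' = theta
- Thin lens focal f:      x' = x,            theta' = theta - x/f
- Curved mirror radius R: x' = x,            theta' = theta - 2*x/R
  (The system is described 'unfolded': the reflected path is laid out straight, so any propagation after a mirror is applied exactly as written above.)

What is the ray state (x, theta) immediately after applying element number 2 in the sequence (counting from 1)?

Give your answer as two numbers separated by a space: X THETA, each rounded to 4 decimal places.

Initial: x=1.0000 theta=-0.4000
After 1 (propagate distance d=8): x=-2.2000 theta=-0.4000
After 2 (thin lens f=11): x=-2.2000 theta=-0.2000
Rounded to 4 decimal places: x = -2.2000, theta = -0.2000

Answer: -2.2000 -0.2000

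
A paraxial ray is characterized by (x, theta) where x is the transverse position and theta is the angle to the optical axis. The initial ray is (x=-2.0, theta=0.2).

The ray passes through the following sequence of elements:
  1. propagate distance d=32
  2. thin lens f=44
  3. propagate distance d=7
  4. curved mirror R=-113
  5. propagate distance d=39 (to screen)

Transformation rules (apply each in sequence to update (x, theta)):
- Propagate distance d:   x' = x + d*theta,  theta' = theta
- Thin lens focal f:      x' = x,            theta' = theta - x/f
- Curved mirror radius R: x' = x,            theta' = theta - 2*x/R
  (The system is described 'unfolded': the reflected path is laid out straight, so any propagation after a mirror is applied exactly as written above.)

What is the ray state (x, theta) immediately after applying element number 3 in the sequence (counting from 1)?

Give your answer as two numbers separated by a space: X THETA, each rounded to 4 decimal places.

Answer: 5.1000 0.1000

Derivation:
Initial: x=-2.0000 theta=0.2000
After 1 (propagate distance d=32): x=4.4000 theta=0.2000
After 2 (thin lens f=44): x=4.4000 theta=0.1000
After 3 (propagate distance d=7): x=5.1000 theta=0.1000
Rounded to 4 decimal places: x = 5.1000, theta = 0.1000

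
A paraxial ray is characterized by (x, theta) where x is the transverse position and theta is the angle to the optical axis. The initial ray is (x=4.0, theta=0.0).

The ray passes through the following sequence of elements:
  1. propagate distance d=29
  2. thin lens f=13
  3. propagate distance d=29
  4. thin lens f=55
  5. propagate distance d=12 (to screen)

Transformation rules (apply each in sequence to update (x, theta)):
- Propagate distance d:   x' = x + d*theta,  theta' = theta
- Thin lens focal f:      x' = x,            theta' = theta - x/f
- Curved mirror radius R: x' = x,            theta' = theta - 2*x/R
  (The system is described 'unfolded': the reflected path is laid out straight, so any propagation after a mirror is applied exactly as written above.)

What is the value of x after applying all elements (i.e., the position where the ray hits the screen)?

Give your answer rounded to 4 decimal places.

Initial: x=4.0000 theta=0.0000
After 1 (propagate distance d=29): x=4.0000 theta=0.0000
After 2 (thin lens f=13): x=4.0000 theta=-4/13 (≈-0.3077)
After 3 (propagate distance d=29): x=-64/13 (≈-4.9231) theta=-4/13 (≈-0.3077)
After 4 (thin lens f=55): x=-64/13 (≈-4.9231) theta=-12/55 (≈-0.2182)
After 5 (propagate distance d=12 (to screen)): x=-5392/715 (≈-7.5413) theta=-12/55 (≈-0.2182)
Rounded to 4 decimal places: x = -7.5413

Answer: -7.5413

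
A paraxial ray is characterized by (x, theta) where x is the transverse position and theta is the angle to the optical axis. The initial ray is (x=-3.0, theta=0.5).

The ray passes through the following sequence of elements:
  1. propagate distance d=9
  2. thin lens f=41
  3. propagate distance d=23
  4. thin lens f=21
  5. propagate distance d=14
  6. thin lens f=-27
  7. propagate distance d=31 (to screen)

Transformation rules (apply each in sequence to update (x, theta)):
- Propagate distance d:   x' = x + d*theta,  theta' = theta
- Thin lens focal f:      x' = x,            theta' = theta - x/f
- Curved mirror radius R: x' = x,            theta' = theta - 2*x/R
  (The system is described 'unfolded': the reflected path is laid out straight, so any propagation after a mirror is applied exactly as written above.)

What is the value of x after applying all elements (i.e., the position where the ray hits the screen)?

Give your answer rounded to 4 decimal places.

Initial: x=-3.0000 theta=0.5000
After 1 (propagate distance d=9): x=1.5000 theta=0.5000
After 2 (thin lens f=41): x=1.5000 theta=19/41 (≈0.4634)
After 3 (propagate distance d=23): x=997/82 (≈12.1585) theta=19/41 (≈0.4634)
After 4 (thin lens f=21): x=997/82 (≈12.1585) theta=-199/1722 (≈-0.1156)
After 5 (propagate distance d=14): x=2593/246 (≈10.5407) theta=-199/1722 (≈-0.1156)
After 6 (thin lens f=-27): x=2593/246 (≈10.5407) theta=6389/23247 (≈0.2748)
After 7 (propagate distance d=31 (to screen)): x=886195/46494 (≈19.0604) theta=6389/23247 (≈0.2748)
Rounded to 4 decimal places: x = 19.0604

Answer: 19.0604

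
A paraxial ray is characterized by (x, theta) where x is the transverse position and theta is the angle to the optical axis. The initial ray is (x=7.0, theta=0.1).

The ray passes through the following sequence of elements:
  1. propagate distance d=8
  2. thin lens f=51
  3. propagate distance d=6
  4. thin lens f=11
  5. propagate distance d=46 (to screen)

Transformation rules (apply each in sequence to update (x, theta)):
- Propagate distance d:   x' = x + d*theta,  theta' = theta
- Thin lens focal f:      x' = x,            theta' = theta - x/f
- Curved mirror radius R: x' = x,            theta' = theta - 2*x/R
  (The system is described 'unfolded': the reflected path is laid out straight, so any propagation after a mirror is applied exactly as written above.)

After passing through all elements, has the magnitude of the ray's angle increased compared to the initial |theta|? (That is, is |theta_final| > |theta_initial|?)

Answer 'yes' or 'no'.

Answer: yes

Derivation:
Initial: x=7.0000 theta=0.1000
After 1 (propagate distance d=8): x=7.8000 theta=0.1000
After 2 (thin lens f=51): x=7.8000 theta=-9/170 (≈-0.0529)
After 3 (propagate distance d=6): x=636/85 (≈7.4824) theta=-9/170 (≈-0.0529)
After 4 (thin lens f=11): x=636/85 (≈7.4824) theta=-1371/1870 (≈-0.7332)
After 5 (propagate distance d=46 (to screen)): x=-24537/935 (≈-26.2428) theta=-1371/1870 (≈-0.7332)
|theta_initial|=0.1000 |theta_final|=1371/1870 (≈0.7332) -> increased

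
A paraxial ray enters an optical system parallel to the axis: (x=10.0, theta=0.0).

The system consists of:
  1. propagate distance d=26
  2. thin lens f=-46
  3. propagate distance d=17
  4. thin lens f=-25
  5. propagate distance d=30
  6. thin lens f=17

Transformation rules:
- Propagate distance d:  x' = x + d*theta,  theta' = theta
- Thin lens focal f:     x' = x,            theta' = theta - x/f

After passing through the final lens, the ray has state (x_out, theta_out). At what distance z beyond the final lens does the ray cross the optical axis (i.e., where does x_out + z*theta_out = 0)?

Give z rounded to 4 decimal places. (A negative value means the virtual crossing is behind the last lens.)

Initial: x=10.0000 theta=0.0000
After 1 (propagate distance d=26): x=10.0000 theta=0.0000
After 2 (thin lens f=-46): x=10.0000 theta=5/23 (≈0.2174)
After 3 (propagate distance d=17): x=315/23 (≈13.6957) theta=5/23 (≈0.2174)
After 4 (thin lens f=-25): x=315/23 (≈13.6957) theta=88/115 (≈0.7652)
After 5 (propagate distance d=30): x=843/23 (≈36.6522) theta=88/115 (≈0.7652)
After 6 (thin lens f=17): x=843/23 (≈36.6522) theta=-2719/1955 (≈-1.3908)
z_focus = -x_out/theta_out = -(843/23)/(-2719/1955) = 71655/2719 ≈ 26.3534
Rounded to 4 decimal places: z = 26.3534

Answer: 26.3534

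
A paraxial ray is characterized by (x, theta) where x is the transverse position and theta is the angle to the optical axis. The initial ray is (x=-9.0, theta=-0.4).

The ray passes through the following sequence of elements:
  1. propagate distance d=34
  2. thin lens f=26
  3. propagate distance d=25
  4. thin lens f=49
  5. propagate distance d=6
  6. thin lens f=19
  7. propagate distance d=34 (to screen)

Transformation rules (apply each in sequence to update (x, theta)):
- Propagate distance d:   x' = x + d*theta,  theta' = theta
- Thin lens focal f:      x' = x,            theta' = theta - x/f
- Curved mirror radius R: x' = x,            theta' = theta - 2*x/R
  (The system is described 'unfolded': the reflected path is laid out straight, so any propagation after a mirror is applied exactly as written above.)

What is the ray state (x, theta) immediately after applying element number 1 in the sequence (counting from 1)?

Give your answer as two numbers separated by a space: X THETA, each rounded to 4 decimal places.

Initial: x=-9.0000 theta=-0.4000
After 1 (propagate distance d=34): x=-22.6000 theta=-0.4000
Rounded to 4 decimal places: x = -22.6000, theta = -0.4000

Answer: -22.6000 -0.4000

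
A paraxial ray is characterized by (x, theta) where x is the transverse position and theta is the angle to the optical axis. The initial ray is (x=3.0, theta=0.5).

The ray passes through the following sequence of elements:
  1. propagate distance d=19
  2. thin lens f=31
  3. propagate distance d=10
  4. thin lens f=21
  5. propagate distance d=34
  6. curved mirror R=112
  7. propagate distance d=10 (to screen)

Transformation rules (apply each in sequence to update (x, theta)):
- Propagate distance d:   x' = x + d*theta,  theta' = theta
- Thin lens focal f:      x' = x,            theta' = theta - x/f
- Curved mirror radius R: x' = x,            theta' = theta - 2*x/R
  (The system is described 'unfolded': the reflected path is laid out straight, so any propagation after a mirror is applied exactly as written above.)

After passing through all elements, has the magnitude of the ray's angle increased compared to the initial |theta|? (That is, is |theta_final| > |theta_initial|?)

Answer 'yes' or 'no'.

Answer: no

Derivation:
Initial: x=3.0000 theta=0.5000
After 1 (propagate distance d=19): x=12.5000 theta=0.5000
After 2 (thin lens f=31): x=12.5000 theta=3/31 (≈0.0968)
After 3 (propagate distance d=10): x=835/62 (≈13.4677) theta=3/31 (≈0.0968)
After 4 (thin lens f=21): x=835/62 (≈13.4677) theta=-709/1302 (≈-0.5445)
After 5 (propagate distance d=34): x=-6571/1302 (≈-5.0469) theta=-709/1302 (≈-0.5445)
After 6 (curved mirror R=112): x=-6571/1302 (≈-5.0469) theta=-33133/72912 (≈-0.4544)
After 7 (propagate distance d=10 (to screen)): x=-116551/12152 (≈-9.5911) theta=-33133/72912 (≈-0.4544)
|theta_initial|=0.5000 |theta_final|=33133/72912 (≈0.4544) -> not increased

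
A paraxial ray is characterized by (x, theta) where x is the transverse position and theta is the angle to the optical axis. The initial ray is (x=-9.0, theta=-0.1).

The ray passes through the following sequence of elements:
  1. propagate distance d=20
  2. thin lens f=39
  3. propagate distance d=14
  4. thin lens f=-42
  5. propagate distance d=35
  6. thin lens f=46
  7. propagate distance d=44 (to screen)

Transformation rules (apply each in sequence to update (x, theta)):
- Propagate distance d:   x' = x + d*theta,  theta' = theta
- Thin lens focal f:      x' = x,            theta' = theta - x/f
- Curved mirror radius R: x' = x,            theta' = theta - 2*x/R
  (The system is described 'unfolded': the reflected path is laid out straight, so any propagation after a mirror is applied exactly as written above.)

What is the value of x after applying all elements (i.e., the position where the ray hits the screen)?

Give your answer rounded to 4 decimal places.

Answer: -1.2401

Derivation:
Initial: x=-9.0000 theta=-0.1000
After 1 (propagate distance d=20): x=-11.0000 theta=-0.1000
After 2 (thin lens f=39): x=-11.0000 theta=71/390 (≈0.1821)
After 3 (propagate distance d=14): x=-1648/195 (≈-8.4513) theta=71/390 (≈0.1821)
After 4 (thin lens f=-42): x=-1648/195 (≈-8.4513) theta=-157/8190 (≈-0.0192)
After 5 (propagate distance d=35): x=-821/90 (≈-9.1222) theta=-157/8190 (≈-0.0192)
After 6 (thin lens f=46): x=-821/90 (≈-9.1222) theta=67489/376740 (≈0.1791)
After 7 (propagate distance d=44 (to screen)): x=-5191/4186 (≈-1.2401) theta=67489/376740 (≈0.1791)
Rounded to 4 decimal places: x = -1.2401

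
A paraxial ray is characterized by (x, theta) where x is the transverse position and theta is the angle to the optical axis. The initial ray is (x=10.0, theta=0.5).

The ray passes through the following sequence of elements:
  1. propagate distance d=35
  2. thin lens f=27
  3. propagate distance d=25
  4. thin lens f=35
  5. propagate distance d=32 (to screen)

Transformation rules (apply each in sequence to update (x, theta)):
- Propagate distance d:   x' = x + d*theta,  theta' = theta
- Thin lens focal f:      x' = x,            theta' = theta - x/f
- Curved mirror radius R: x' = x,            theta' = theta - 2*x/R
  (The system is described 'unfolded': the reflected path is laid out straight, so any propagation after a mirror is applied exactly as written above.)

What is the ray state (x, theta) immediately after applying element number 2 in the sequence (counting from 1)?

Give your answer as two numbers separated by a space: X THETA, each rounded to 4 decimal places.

Initial: x=10.0000 theta=0.5000
After 1 (propagate distance d=35): x=27.5000 theta=0.5000
After 2 (thin lens f=27): x=27.5000 theta=-14/27 (≈-0.5185)
Rounded to 4 decimal places: x = 27.5000, theta = -0.5185

Answer: 27.5000 -0.5185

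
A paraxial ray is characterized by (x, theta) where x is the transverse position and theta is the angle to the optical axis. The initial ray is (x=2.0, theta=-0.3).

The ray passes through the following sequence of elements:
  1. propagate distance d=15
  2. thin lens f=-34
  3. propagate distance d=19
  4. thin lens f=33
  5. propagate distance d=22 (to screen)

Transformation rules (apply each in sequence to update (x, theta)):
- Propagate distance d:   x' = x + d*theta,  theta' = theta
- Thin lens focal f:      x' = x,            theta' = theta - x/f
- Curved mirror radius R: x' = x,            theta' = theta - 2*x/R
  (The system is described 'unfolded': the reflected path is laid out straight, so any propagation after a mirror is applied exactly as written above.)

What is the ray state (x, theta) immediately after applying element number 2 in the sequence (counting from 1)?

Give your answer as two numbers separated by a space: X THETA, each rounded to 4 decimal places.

Initial: x=2.0000 theta=-0.3000
After 1 (propagate distance d=15): x=-2.5000 theta=-0.3000
After 2 (thin lens f=-34): x=-2.5000 theta=-127/340 (≈-0.3735)
Rounded to 4 decimal places: x = -2.5000, theta = -0.3735

Answer: -2.5000 -0.3735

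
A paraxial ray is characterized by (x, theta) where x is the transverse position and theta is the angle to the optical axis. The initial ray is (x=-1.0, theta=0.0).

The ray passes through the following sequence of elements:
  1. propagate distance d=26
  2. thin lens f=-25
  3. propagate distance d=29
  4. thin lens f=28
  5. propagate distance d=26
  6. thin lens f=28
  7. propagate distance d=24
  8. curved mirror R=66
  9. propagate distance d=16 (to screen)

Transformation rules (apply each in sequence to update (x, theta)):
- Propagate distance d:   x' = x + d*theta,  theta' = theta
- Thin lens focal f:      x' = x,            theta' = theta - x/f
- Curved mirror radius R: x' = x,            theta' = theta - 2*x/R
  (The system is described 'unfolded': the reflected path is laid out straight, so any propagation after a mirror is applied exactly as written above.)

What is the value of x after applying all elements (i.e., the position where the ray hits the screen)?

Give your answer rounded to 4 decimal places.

Initial: x=-1.0000 theta=0.0000
After 1 (propagate distance d=26): x=-1.0000 theta=0.0000
After 2 (thin lens f=-25): x=-1.0000 theta=-0.0400
After 3 (propagate distance d=29): x=-2.1600 theta=-0.0400
After 4 (thin lens f=28): x=-2.1600 theta=13/350 (≈0.0371)
After 5 (propagate distance d=26): x=-209/175 (≈-1.1943) theta=13/350 (≈0.0371)
After 6 (thin lens f=28): x=-209/175 (≈-1.1943) theta=391/4900 (≈0.0798)
After 7 (propagate distance d=24): x=883/1225 (≈0.7208) theta=391/4900 (≈0.0798)
After 8 (curved mirror R=66): x=883/1225 (≈0.7208) theta=9371/161700 (≈0.0580)
After 9 (propagate distance d=16 (to screen)): x=66623/40425 (≈1.6481) theta=9371/161700 (≈0.0580)
Rounded to 4 decimal places: x = 1.6481

Answer: 1.6481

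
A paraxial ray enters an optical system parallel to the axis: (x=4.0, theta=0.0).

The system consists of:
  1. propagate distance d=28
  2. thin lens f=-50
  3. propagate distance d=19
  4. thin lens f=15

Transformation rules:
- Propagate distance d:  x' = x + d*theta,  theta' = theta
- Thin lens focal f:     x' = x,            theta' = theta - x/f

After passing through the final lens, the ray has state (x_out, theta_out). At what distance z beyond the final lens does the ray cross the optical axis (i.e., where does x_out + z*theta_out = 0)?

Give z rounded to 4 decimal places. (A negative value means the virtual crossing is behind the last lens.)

Initial: x=4.0000 theta=0.0000
After 1 (propagate distance d=28): x=4.0000 theta=0.0000
After 2 (thin lens f=-50): x=4.0000 theta=0.0800
After 3 (propagate distance d=19): x=5.5200 theta=0.0800
After 4 (thin lens f=15): x=5.5200 theta=-0.2880
z_focus = -x_out/theta_out = -(5.5200)/(-0.2880) = 115/6 ≈ 19.1667
Rounded to 4 decimal places: z = 19.1667

Answer: 19.1667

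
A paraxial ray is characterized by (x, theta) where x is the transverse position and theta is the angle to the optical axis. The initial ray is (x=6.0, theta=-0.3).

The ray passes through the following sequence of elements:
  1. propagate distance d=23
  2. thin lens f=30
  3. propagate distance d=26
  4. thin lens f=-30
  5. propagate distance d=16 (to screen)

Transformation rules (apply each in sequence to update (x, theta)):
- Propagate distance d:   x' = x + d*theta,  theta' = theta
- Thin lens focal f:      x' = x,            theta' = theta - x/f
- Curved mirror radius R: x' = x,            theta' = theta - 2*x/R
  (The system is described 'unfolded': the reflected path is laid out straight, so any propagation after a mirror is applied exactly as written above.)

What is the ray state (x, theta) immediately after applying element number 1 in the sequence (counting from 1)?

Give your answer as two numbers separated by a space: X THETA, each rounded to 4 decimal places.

Answer: -0.9000 -0.3000

Derivation:
Initial: x=6.0000 theta=-0.3000
After 1 (propagate distance d=23): x=-0.9000 theta=-0.3000
Rounded to 4 decimal places: x = -0.9000, theta = -0.3000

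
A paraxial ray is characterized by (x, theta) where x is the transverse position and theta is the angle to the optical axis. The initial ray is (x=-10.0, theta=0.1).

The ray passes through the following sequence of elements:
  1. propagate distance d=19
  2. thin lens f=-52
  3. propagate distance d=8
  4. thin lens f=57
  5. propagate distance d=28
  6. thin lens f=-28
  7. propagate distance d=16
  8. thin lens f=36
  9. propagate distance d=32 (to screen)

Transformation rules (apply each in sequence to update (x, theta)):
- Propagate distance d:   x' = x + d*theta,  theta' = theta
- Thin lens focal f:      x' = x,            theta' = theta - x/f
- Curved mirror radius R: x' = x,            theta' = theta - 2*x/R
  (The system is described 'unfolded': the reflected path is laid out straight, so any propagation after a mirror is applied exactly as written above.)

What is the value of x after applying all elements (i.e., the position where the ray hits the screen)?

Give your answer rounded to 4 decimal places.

Initial: x=-10.0000 theta=0.1000
After 1 (propagate distance d=19): x=-8.1000 theta=0.1000
After 2 (thin lens f=-52): x=-8.1000 theta=-29/520 (≈-0.0558)
After 3 (propagate distance d=8): x=-1111/130 (≈-8.5462) theta=-29/520 (≈-0.0558)
After 4 (thin lens f=57): x=-1111/130 (≈-8.5462) theta=2791/29640 (≈0.0942)
After 5 (propagate distance d=28): x=-4379/741 (≈-5.9096) theta=2791/29640 (≈0.0942)
After 6 (thin lens f=-28): x=-4379/741 (≈-5.9096) theta=-24253/207480 (≈-0.1169)
After 7 (propagate distance d=16): x=-67257/8645 (≈-7.7799) theta=-24253/207480 (≈-0.1169)
After 8 (thin lens f=36): x=-67257/8645 (≈-7.7799) theta=4117/41496 (≈0.0992)
After 9 (propagate distance d=32 (to screen)): x=-9187/1995 (≈-4.6050) theta=4117/41496 (≈0.0992)
Rounded to 4 decimal places: x = -4.6050

Answer: -4.6050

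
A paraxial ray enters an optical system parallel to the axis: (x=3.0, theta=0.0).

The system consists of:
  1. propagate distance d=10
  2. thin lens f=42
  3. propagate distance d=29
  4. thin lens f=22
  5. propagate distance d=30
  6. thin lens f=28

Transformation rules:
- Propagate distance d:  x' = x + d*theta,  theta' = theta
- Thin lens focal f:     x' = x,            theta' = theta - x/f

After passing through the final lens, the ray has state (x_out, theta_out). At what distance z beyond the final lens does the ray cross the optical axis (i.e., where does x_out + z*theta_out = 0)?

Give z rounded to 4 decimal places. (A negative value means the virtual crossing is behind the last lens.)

Answer: -99.0370

Derivation:
Initial: x=3.0000 theta=0.0000
After 1 (propagate distance d=10): x=3.0000 theta=0.0000
After 2 (thin lens f=42): x=3.0000 theta=-1/14 (≈-0.0714)
After 3 (propagate distance d=29): x=13/14 (≈0.9286) theta=-1/14 (≈-0.0714)
After 4 (thin lens f=22): x=13/14 (≈0.9286) theta=-5/44 (≈-0.1136)
After 5 (propagate distance d=30): x=-191/77 (≈-2.4805) theta=-5/44 (≈-0.1136)
After 6 (thin lens f=28): x=-191/77 (≈-2.4805) theta=-27/1078 (≈-0.0250)
z_focus = -x_out/theta_out = -(-191/77)/(-27/1078) = -2674/27 ≈ -99.0370
Rounded to 4 decimal places: z = -99.0370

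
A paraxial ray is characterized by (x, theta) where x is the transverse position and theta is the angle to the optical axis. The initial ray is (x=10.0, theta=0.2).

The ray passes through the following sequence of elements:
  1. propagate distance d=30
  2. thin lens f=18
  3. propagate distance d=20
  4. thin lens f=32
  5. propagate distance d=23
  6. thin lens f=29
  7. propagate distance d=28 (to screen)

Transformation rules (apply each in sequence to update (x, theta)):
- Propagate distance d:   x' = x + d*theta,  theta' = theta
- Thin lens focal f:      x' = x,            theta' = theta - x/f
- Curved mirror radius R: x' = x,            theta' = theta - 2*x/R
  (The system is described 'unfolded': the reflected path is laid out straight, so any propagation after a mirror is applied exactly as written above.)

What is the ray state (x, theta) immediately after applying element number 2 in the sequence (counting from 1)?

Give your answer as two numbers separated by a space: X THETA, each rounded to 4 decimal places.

Answer: 16.0000 -0.6889

Derivation:
Initial: x=10.0000 theta=0.2000
After 1 (propagate distance d=30): x=16.0000 theta=0.2000
After 2 (thin lens f=18): x=16.0000 theta=-31/45 (≈-0.6889)
Rounded to 4 decimal places: x = 16.0000, theta = -0.6889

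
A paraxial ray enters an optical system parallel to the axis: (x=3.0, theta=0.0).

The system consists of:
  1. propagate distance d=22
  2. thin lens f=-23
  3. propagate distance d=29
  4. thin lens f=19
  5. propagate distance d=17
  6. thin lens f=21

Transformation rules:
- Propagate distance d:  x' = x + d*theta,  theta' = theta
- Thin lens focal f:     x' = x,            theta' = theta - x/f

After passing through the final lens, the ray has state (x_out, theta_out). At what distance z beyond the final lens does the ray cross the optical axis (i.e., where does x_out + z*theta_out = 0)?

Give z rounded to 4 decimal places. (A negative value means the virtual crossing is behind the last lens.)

Initial: x=3.0000 theta=0.0000
After 1 (propagate distance d=22): x=3.0000 theta=0.0000
After 2 (thin lens f=-23): x=3.0000 theta=3/23 (≈0.1304)
After 3 (propagate distance d=29): x=156/23 (≈6.7826) theta=3/23 (≈0.1304)
After 4 (thin lens f=19): x=156/23 (≈6.7826) theta=-99/437 (≈-0.2265)
After 5 (propagate distance d=17): x=1281/437 (≈2.9314) theta=-99/437 (≈-0.2265)
After 6 (thin lens f=21): x=1281/437 (≈2.9314) theta=-160/437 (≈-0.3661)
z_focus = -x_out/theta_out = -(1281/437)/(-160/437) = 1281/160 ≈ 8.0063
Rounded to 4 decimal places: z = 8.0063

Answer: 8.0063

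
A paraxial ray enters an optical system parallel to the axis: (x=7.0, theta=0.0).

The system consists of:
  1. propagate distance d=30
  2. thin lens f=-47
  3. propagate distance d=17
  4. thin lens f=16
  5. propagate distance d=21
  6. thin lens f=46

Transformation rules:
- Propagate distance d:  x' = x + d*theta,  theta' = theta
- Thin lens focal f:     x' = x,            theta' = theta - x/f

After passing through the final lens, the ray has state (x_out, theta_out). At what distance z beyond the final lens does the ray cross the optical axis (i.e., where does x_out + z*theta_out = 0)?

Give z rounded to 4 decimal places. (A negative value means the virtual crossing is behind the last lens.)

Initial: x=7.0000 theta=0.0000
After 1 (propagate distance d=30): x=7.0000 theta=0.0000
After 2 (thin lens f=-47): x=7.0000 theta=7/47 (≈0.1489)
After 3 (propagate distance d=17): x=448/47 (≈9.5319) theta=7/47 (≈0.1489)
After 4 (thin lens f=16): x=448/47 (≈9.5319) theta=-21/47 (≈-0.4468)
After 5 (propagate distance d=21): x=7/47 (≈0.1489) theta=-21/47 (≈-0.4468)
After 6 (thin lens f=46): x=7/47 (≈0.1489) theta=-973/2162 (≈-0.4500)
z_focus = -x_out/theta_out = -(7/47)/(-973/2162) = 46/139 ≈ 0.3309
Rounded to 4 decimal places: z = 0.3309

Answer: 0.3309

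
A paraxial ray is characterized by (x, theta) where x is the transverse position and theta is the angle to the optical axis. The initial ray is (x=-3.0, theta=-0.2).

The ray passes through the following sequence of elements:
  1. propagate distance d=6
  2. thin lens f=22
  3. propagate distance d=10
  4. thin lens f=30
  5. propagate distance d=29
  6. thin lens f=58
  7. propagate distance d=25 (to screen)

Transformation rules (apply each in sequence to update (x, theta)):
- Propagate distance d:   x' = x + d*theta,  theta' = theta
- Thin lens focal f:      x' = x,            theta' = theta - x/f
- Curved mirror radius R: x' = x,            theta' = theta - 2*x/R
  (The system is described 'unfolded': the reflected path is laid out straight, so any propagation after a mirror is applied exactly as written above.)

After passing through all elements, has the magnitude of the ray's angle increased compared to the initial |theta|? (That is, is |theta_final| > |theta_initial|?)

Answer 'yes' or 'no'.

Answer: no

Derivation:
Initial: x=-3.0000 theta=-0.2000
After 1 (propagate distance d=6): x=-4.2000 theta=-0.2000
After 2 (thin lens f=22): x=-4.2000 theta=-1/110 (≈-0.0091)
After 3 (propagate distance d=10): x=-236/55 (≈-4.2909) theta=-1/110 (≈-0.0091)
After 4 (thin lens f=30): x=-236/55 (≈-4.2909) theta=221/1650 (≈0.1339)
After 5 (propagate distance d=29): x=-61/150 (≈-0.4067) theta=221/1650 (≈0.1339)
After 6 (thin lens f=58): x=-61/150 (≈-0.4067) theta=13489/95700 (≈0.1410)
After 7 (propagate distance d=25 (to screen)): x=298307/95700 (≈3.1171) theta=13489/95700 (≈0.1410)
|theta_initial|=0.2000 |theta_final|=13489/95700 (≈0.1410) -> not increased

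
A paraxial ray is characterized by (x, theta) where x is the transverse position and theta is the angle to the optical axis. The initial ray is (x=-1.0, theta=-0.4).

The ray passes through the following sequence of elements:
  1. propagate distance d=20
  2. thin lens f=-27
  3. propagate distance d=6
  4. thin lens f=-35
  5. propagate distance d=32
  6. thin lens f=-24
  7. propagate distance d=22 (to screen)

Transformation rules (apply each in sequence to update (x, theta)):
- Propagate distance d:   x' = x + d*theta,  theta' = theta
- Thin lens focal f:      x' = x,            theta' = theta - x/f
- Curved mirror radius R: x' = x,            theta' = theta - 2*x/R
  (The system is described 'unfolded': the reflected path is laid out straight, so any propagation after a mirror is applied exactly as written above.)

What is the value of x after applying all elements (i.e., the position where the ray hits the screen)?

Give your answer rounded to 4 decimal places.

Initial: x=-1.0000 theta=-0.4000
After 1 (propagate distance d=20): x=-9.0000 theta=-0.4000
After 2 (thin lens f=-27): x=-9.0000 theta=-11/15 (≈-0.7333)
After 3 (propagate distance d=6): x=-13.4000 theta=-11/15 (≈-0.7333)
After 4 (thin lens f=-35): x=-13.4000 theta=-586/525 (≈-1.1162)
After 5 (propagate distance d=32): x=-25787/525 (≈-49.1181) theta=-586/525 (≈-1.1162)
After 6 (thin lens f=-24): x=-25787/525 (≈-49.1181) theta=-5693/1800 (≈-3.1628)
After 7 (propagate distance d=22 (to screen)): x=-149561/1260 (≈-118.6992) theta=-5693/1800 (≈-3.1628)
Rounded to 4 decimal places: x = -118.6992

Answer: -118.6992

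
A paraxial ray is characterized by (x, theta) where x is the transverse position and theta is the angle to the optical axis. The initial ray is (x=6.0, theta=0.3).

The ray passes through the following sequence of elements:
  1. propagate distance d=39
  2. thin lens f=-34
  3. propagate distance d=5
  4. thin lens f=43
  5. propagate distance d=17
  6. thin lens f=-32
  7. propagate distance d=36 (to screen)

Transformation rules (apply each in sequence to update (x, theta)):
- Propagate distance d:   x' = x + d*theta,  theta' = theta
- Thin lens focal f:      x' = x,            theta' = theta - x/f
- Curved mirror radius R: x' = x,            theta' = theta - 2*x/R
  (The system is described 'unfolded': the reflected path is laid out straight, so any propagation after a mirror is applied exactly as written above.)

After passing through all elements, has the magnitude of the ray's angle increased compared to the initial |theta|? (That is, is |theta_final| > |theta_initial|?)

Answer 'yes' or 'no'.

Answer: yes

Derivation:
Initial: x=6.0000 theta=0.3000
After 1 (propagate distance d=39): x=17.7000 theta=0.3000
After 2 (thin lens f=-34): x=17.7000 theta=279/340 (≈0.8206)
After 3 (propagate distance d=5): x=7413/340 (≈21.8029) theta=279/340 (≈0.8206)
After 4 (thin lens f=43): x=7413/340 (≈21.8029) theta=1146/3655 (≈0.3135)
After 5 (propagate distance d=17): x=396687/14620 (≈27.1332) theta=1146/3655 (≈0.3135)
After 6 (thin lens f=-32): x=396687/14620 (≈27.1332) theta=108675/93568 (≈1.1615)
After 7 (propagate distance d=36 (to screen)): x=8063871/116960 (≈68.9455) theta=108675/93568 (≈1.1615)
|theta_initial|=0.3000 |theta_final|=108675/93568 (≈1.1615) -> increased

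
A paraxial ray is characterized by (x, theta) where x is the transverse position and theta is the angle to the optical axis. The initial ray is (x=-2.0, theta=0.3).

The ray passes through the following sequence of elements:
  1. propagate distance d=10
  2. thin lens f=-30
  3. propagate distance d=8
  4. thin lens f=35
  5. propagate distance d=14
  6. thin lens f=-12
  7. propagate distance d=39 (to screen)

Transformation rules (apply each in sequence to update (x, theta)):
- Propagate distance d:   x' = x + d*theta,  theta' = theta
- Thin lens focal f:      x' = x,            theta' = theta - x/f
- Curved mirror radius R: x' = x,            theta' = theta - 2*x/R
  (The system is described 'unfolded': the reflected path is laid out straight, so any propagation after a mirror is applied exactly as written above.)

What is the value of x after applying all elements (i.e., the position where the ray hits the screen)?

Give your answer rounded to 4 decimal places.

Answer: 38.0976

Derivation:
Initial: x=-2.0000 theta=0.3000
After 1 (propagate distance d=10): x=1.0000 theta=0.3000
After 2 (thin lens f=-30): x=1.0000 theta=1/3 (≈0.3333)
After 3 (propagate distance d=8): x=11/3 (≈3.6667) theta=1/3 (≈0.3333)
After 4 (thin lens f=35): x=11/3 (≈3.6667) theta=8/35 (≈0.2286)
After 5 (propagate distance d=14): x=103/15 (≈6.8667) theta=8/35 (≈0.2286)
After 6 (thin lens f=-12): x=103/15 (≈6.8667) theta=1009/1260 (≈0.8008)
After 7 (propagate distance d=39 (to screen)): x=16001/420 (≈38.0976) theta=1009/1260 (≈0.8008)
Rounded to 4 decimal places: x = 38.0976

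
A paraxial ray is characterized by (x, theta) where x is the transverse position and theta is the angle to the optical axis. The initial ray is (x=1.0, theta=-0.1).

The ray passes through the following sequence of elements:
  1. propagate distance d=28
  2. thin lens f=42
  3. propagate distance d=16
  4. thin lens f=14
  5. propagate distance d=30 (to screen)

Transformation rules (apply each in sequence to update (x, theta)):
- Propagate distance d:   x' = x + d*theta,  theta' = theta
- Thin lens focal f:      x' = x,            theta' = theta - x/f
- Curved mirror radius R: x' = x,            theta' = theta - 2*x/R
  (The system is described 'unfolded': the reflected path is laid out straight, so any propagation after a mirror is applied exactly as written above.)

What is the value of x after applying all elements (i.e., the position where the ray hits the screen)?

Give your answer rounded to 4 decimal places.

Answer: 1.3878

Derivation:
Initial: x=1.0000 theta=-0.1000
After 1 (propagate distance d=28): x=-1.8000 theta=-0.1000
After 2 (thin lens f=42): x=-1.8000 theta=-2/35 (≈-0.0571)
After 3 (propagate distance d=16): x=-19/7 (≈-2.7143) theta=-2/35 (≈-0.0571)
After 4 (thin lens f=14): x=-19/7 (≈-2.7143) theta=67/490 (≈0.1367)
After 5 (propagate distance d=30 (to screen)): x=68/49 (≈1.3878) theta=67/490 (≈0.1367)
Rounded to 4 decimal places: x = 1.3878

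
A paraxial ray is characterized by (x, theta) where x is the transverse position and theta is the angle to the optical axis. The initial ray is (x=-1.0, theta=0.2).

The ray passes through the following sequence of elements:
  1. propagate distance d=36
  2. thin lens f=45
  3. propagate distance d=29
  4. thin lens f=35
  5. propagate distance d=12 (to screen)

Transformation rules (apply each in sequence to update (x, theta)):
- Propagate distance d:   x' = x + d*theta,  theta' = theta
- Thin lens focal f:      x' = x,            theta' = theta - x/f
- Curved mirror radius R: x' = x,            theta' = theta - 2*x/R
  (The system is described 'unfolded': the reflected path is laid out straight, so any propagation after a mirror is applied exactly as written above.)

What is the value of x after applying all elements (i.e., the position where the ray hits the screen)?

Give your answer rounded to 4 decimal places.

Answer: 6.0067

Derivation:
Initial: x=-1.0000 theta=0.2000
After 1 (propagate distance d=36): x=6.2000 theta=0.2000
After 2 (thin lens f=45): x=6.2000 theta=14/225 (≈0.0622)
After 3 (propagate distance d=29): x=1801/225 (≈8.0044) theta=14/225 (≈0.0622)
After 4 (thin lens f=35): x=1801/225 (≈8.0044) theta=-437/2625 (≈-0.1665)
After 5 (propagate distance d=12 (to screen)): x=47303/7875 (≈6.0067) theta=-437/2625 (≈-0.1665)
Rounded to 4 decimal places: x = 6.0067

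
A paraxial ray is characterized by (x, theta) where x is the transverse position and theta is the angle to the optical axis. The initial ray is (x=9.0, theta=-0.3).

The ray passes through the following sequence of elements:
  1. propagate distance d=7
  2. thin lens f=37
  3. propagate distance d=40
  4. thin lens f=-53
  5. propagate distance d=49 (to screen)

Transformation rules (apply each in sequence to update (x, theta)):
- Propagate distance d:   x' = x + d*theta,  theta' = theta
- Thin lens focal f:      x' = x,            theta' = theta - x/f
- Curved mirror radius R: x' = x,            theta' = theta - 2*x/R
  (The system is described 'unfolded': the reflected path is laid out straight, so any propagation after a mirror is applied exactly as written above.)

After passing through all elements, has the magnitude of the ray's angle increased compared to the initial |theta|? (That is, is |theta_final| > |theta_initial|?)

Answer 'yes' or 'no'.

Answer: yes

Derivation:
Initial: x=9.0000 theta=-0.3000
After 1 (propagate distance d=7): x=6.9000 theta=-0.3000
After 2 (thin lens f=37): x=6.9000 theta=-18/37 (≈-0.4865)
After 3 (propagate distance d=40): x=-4647/370 (≈-12.5595) theta=-18/37 (≈-0.4865)
After 4 (thin lens f=-53): x=-4647/370 (≈-12.5595) theta=-14187/19610 (≈-0.7235)
After 5 (propagate distance d=49 (to screen)): x=-470727/9805 (≈-48.0089) theta=-14187/19610 (≈-0.7235)
|theta_initial|=0.3000 |theta_final|=14187/19610 (≈0.7235) -> increased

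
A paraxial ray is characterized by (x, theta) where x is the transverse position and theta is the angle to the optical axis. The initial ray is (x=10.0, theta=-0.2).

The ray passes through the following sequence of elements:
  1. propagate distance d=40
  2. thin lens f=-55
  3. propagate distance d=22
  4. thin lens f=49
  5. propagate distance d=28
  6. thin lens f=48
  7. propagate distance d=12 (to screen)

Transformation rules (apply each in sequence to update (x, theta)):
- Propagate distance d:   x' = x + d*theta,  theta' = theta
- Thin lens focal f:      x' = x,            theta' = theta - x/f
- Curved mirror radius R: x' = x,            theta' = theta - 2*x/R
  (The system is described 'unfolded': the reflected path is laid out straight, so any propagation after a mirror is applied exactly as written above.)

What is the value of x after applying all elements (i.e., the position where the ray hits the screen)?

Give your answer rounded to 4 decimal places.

Answer: -5.5224

Derivation:
Initial: x=10.0000 theta=-0.2000
After 1 (propagate distance d=40): x=2.0000 theta=-0.2000
After 2 (thin lens f=-55): x=2.0000 theta=-9/55 (≈-0.1636)
After 3 (propagate distance d=22): x=-1.6000 theta=-9/55 (≈-0.1636)
After 4 (thin lens f=49): x=-1.6000 theta=-353/2695 (≈-0.1310)
After 5 (propagate distance d=28): x=-2028/385 (≈-5.2675) theta=-353/2695 (≈-0.1310)
After 6 (thin lens f=48): x=-2028/385 (≈-5.2675) theta=-229/10780 (≈-0.0212)
After 7 (propagate distance d=12 (to screen)): x=-1353/245 (≈-5.5224) theta=-229/10780 (≈-0.0212)
Rounded to 4 decimal places: x = -5.5224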